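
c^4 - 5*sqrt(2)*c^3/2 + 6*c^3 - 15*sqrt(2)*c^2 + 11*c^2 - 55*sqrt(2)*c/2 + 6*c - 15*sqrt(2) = (c + 3)*(c - 5*sqrt(2)/2)*(sqrt(2)*c/2 + sqrt(2))*(sqrt(2)*c + sqrt(2))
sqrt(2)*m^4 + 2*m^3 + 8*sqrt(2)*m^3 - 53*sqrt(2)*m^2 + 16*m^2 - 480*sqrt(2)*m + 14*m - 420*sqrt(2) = (m + 7)*(m - 5*sqrt(2))*(m + 6*sqrt(2))*(sqrt(2)*m + sqrt(2))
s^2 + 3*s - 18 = (s - 3)*(s + 6)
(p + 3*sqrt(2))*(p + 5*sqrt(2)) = p^2 + 8*sqrt(2)*p + 30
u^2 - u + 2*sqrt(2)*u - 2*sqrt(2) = (u - 1)*(u + 2*sqrt(2))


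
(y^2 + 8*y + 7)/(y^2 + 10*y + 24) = (y^2 + 8*y + 7)/(y^2 + 10*y + 24)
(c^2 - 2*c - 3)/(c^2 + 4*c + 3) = (c - 3)/(c + 3)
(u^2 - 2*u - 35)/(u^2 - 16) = (u^2 - 2*u - 35)/(u^2 - 16)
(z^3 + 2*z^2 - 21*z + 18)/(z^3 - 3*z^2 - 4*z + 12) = (z^2 + 5*z - 6)/(z^2 - 4)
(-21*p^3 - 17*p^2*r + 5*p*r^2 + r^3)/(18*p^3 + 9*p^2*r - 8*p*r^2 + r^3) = (-7*p - r)/(6*p - r)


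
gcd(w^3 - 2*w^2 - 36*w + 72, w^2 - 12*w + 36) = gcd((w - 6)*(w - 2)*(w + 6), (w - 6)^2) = w - 6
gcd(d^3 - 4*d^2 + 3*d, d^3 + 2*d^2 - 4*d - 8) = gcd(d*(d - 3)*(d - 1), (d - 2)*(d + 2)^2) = 1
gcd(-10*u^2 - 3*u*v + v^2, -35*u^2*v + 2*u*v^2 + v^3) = 5*u - v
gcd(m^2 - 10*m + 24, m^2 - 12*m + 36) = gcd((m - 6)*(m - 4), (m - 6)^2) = m - 6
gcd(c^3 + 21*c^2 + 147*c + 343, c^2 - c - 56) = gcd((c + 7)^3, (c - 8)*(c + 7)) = c + 7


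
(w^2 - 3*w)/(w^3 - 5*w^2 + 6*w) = 1/(w - 2)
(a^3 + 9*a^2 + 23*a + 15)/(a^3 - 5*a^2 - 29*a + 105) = (a^2 + 4*a + 3)/(a^2 - 10*a + 21)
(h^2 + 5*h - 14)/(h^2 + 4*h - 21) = (h - 2)/(h - 3)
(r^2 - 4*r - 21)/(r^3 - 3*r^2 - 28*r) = (r + 3)/(r*(r + 4))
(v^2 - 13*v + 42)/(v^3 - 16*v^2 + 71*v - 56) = (v - 6)/(v^2 - 9*v + 8)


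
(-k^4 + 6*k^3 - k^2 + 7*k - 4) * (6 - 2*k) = 2*k^5 - 18*k^4 + 38*k^3 - 20*k^2 + 50*k - 24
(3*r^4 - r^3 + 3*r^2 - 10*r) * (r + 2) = 3*r^5 + 5*r^4 + r^3 - 4*r^2 - 20*r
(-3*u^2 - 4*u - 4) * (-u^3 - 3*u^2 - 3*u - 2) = 3*u^5 + 13*u^4 + 25*u^3 + 30*u^2 + 20*u + 8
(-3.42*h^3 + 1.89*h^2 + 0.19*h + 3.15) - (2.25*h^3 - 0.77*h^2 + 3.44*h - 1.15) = -5.67*h^3 + 2.66*h^2 - 3.25*h + 4.3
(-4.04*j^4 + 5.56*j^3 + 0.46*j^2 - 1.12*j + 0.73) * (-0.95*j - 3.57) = 3.838*j^5 + 9.1408*j^4 - 20.2862*j^3 - 0.5782*j^2 + 3.3049*j - 2.6061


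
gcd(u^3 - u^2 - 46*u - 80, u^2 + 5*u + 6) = u + 2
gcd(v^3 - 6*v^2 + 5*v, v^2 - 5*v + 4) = v - 1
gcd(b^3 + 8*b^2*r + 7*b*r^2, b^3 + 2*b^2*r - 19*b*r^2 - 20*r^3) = b + r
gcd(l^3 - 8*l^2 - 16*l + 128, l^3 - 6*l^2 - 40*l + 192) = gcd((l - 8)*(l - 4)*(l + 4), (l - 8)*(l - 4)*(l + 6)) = l^2 - 12*l + 32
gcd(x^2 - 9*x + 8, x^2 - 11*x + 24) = x - 8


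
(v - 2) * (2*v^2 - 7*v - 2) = 2*v^3 - 11*v^2 + 12*v + 4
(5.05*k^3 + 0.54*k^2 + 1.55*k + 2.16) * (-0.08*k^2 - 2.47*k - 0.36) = -0.404*k^5 - 12.5167*k^4 - 3.2758*k^3 - 4.1957*k^2 - 5.8932*k - 0.7776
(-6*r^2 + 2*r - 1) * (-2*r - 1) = 12*r^3 + 2*r^2 + 1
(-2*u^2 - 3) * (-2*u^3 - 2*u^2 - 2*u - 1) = 4*u^5 + 4*u^4 + 10*u^3 + 8*u^2 + 6*u + 3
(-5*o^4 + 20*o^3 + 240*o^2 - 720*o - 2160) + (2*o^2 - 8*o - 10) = -5*o^4 + 20*o^3 + 242*o^2 - 728*o - 2170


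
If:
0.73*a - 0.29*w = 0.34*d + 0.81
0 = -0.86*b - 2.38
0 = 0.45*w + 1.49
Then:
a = 0.465753424657534*d - 0.205783866057839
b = -2.77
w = -3.31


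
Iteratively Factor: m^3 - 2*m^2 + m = (m - 1)*(m^2 - m) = (m - 1)^2*(m)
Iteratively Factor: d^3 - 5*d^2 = (d)*(d^2 - 5*d) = d^2*(d - 5)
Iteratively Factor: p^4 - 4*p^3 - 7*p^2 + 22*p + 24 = (p - 4)*(p^3 - 7*p - 6) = (p - 4)*(p + 1)*(p^2 - p - 6) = (p - 4)*(p + 1)*(p + 2)*(p - 3)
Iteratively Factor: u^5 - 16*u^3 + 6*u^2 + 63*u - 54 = (u - 1)*(u^4 + u^3 - 15*u^2 - 9*u + 54) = (u - 2)*(u - 1)*(u^3 + 3*u^2 - 9*u - 27) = (u - 2)*(u - 1)*(u + 3)*(u^2 - 9) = (u - 2)*(u - 1)*(u + 3)^2*(u - 3)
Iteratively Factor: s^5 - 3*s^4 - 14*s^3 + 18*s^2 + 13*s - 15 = (s - 5)*(s^4 + 2*s^3 - 4*s^2 - 2*s + 3) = (s - 5)*(s - 1)*(s^3 + 3*s^2 - s - 3) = (s - 5)*(s - 1)^2*(s^2 + 4*s + 3) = (s - 5)*(s - 1)^2*(s + 3)*(s + 1)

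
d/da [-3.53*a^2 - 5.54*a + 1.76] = -7.06*a - 5.54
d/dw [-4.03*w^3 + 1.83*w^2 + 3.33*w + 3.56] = -12.09*w^2 + 3.66*w + 3.33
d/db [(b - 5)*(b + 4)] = 2*b - 1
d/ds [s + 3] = 1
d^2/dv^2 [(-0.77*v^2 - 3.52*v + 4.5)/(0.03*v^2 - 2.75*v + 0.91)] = (-0.133386*v^3 + 0.150426000000007*v^2 - 1.650924*v + 48.923926)/(2.7e-5*v^6 - 0.007425*v^5 + 0.683082*v^4 - 21.247325*v^3 + 20.720154*v^2 - 6.831825*v + 0.753571)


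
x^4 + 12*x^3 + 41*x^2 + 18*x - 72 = (x - 1)*(x + 3)*(x + 4)*(x + 6)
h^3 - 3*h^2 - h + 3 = (h - 3)*(h - 1)*(h + 1)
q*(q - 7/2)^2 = q^3 - 7*q^2 + 49*q/4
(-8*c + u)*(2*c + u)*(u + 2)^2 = -16*c^2*u^2 - 64*c^2*u - 64*c^2 - 6*c*u^3 - 24*c*u^2 - 24*c*u + u^4 + 4*u^3 + 4*u^2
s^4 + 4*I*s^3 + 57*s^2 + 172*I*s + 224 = (s - 7*I)*(s - I)*(s + 4*I)*(s + 8*I)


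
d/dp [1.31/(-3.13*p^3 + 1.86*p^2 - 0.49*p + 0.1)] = (12.3009*p^2 - 4.8732*p + 0.6419)/(3.13*p^3 - 1.86*p^2 + 0.49*p - 0.1)^2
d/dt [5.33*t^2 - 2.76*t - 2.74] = 10.66*t - 2.76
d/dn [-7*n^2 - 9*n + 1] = -14*n - 9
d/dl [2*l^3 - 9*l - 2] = 6*l^2 - 9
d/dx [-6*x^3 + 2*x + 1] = 2 - 18*x^2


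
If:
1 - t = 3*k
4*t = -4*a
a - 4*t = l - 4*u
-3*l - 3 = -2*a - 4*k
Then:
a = -36*u/35 - 1/7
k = 2/7 - 12*u/35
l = -8*u/7 - 5/7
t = 36*u/35 + 1/7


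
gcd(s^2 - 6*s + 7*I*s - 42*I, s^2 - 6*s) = s - 6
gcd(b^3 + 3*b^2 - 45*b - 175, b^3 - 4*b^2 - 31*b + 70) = b^2 - 2*b - 35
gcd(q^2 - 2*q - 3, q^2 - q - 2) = q + 1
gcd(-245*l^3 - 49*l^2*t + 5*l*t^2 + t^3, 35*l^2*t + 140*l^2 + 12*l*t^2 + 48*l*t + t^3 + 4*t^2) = 35*l^2 + 12*l*t + t^2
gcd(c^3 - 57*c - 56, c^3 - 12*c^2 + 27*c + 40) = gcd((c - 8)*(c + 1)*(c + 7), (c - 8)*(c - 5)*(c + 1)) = c^2 - 7*c - 8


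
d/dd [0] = 0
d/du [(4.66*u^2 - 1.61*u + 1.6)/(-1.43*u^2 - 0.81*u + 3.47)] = (-6.0769*u^2 + 36.9164*u - 4.2907)/(2.0449*u^4 + 2.3166*u^3 - 9.2681*u^2 - 5.6214*u + 12.0409)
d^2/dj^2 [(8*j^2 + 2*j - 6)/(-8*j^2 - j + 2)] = 4*(-32*j^3 + 384*j^2 + 24*j + 33)/(512*j^6 + 192*j^5 - 360*j^4 - 95*j^3 + 90*j^2 + 12*j - 8)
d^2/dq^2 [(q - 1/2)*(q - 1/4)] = 2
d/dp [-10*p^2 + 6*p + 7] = 6 - 20*p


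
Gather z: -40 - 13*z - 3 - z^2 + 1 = -z^2 - 13*z - 42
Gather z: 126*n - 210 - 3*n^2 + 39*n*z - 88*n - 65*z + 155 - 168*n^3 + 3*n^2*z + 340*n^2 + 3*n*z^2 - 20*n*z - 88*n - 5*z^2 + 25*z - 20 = -168*n^3 + 337*n^2 - 50*n + z^2*(3*n - 5) + z*(3*n^2 + 19*n - 40) - 75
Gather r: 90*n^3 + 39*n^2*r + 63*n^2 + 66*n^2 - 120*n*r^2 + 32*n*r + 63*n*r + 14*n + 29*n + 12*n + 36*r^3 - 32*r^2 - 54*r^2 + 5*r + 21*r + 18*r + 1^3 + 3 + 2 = 90*n^3 + 129*n^2 + 55*n + 36*r^3 + r^2*(-120*n - 86) + r*(39*n^2 + 95*n + 44) + 6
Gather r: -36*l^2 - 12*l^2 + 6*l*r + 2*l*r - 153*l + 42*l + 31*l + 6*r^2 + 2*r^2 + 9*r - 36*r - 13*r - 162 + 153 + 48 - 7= -48*l^2 - 80*l + 8*r^2 + r*(8*l - 40) + 32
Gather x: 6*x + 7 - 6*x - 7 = 0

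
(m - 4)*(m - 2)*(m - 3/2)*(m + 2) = m^4 - 11*m^3/2 + 2*m^2 + 22*m - 24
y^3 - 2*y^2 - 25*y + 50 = (y - 5)*(y - 2)*(y + 5)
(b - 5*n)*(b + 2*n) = b^2 - 3*b*n - 10*n^2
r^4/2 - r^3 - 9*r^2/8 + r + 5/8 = (r/2 + 1/4)*(r - 5/2)*(r - 1)*(r + 1)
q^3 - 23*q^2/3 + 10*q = q*(q - 6)*(q - 5/3)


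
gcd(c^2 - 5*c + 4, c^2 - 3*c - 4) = c - 4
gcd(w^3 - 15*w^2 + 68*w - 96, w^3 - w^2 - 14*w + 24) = w - 3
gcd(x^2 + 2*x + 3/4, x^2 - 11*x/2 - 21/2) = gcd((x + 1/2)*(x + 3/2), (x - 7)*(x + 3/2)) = x + 3/2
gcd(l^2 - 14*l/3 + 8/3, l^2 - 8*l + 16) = l - 4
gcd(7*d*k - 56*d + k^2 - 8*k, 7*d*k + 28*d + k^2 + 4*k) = 7*d + k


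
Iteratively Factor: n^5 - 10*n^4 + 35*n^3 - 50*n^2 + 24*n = (n - 3)*(n^4 - 7*n^3 + 14*n^2 - 8*n) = n*(n - 3)*(n^3 - 7*n^2 + 14*n - 8) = n*(n - 3)*(n - 1)*(n^2 - 6*n + 8) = n*(n - 3)*(n - 2)*(n - 1)*(n - 4)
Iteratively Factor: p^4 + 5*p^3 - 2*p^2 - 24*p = (p + 4)*(p^3 + p^2 - 6*p) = (p + 3)*(p + 4)*(p^2 - 2*p) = p*(p + 3)*(p + 4)*(p - 2)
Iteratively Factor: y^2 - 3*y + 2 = (y - 2)*(y - 1)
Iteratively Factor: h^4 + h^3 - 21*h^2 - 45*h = (h + 3)*(h^3 - 2*h^2 - 15*h) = h*(h + 3)*(h^2 - 2*h - 15) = h*(h - 5)*(h + 3)*(h + 3)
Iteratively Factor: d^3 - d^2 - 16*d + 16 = (d + 4)*(d^2 - 5*d + 4) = (d - 1)*(d + 4)*(d - 4)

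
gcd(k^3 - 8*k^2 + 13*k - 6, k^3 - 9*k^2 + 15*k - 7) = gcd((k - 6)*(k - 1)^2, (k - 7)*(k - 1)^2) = k^2 - 2*k + 1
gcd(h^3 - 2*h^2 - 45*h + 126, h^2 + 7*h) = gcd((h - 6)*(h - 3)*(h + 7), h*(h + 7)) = h + 7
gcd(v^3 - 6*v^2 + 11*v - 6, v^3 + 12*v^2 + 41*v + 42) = 1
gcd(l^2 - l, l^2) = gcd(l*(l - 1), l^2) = l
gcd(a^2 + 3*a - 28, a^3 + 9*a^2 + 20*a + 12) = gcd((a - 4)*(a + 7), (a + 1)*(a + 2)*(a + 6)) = 1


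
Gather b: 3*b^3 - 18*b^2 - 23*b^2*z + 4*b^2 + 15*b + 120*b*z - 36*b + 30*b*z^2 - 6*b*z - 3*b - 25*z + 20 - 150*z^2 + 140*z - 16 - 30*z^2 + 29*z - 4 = 3*b^3 + b^2*(-23*z - 14) + b*(30*z^2 + 114*z - 24) - 180*z^2 + 144*z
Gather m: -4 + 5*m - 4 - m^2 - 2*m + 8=-m^2 + 3*m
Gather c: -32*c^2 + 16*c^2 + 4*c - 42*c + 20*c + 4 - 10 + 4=-16*c^2 - 18*c - 2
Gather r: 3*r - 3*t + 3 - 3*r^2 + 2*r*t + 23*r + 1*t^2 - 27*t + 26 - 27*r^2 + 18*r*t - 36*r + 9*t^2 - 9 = -30*r^2 + r*(20*t - 10) + 10*t^2 - 30*t + 20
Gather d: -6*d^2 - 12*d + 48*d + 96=-6*d^2 + 36*d + 96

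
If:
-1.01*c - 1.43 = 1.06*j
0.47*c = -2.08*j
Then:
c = -1.86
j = 0.42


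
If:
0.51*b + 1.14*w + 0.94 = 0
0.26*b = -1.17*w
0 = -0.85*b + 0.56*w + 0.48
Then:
No Solution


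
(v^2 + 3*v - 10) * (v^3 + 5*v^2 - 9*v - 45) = v^5 + 8*v^4 - 4*v^3 - 122*v^2 - 45*v + 450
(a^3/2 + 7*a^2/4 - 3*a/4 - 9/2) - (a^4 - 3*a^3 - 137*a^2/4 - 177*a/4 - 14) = -a^4 + 7*a^3/2 + 36*a^2 + 87*a/2 + 19/2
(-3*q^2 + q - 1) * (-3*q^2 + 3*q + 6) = 9*q^4 - 12*q^3 - 12*q^2 + 3*q - 6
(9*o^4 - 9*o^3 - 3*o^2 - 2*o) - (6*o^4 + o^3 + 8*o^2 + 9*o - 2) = 3*o^4 - 10*o^3 - 11*o^2 - 11*o + 2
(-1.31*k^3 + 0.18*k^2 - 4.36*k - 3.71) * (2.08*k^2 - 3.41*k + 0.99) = -2.7248*k^5 + 4.8415*k^4 - 10.9795*k^3 + 7.329*k^2 + 8.3347*k - 3.6729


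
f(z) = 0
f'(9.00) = 0.00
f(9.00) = 0.00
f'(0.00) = 0.00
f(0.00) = 0.00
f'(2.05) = 0.00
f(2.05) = 0.00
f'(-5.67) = 0.00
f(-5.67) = 0.00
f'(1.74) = 0.00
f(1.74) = 0.00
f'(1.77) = 0.00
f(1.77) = 0.00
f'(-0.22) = 0.00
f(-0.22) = 0.00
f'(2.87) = 0.00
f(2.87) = 0.00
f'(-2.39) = 0.00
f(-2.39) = 0.00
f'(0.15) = 0.00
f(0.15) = 0.00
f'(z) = 0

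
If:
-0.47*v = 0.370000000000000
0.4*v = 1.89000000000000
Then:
No Solution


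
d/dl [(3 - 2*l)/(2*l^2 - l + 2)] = (-4*l^2 + 2*l + (2*l - 3)*(4*l - 1) - 4)/(2*l^2 - l + 2)^2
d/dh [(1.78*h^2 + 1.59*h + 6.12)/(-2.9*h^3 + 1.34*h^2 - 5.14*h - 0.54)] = (5.162*h^4 + 9.222*h^3 + 41.9642*h^2 - 18.324*h + 30.5982)/(8.41*h^6 - 7.772*h^5 + 31.6076*h^4 - 10.6432*h^3 + 24.9724*h^2 + 5.5512*h + 0.2916)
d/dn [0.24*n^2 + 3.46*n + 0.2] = 0.48*n + 3.46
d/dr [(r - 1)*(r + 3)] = 2*r + 2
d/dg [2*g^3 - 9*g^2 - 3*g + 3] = 6*g^2 - 18*g - 3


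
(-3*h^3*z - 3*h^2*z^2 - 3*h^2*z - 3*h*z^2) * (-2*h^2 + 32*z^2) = 6*h^5*z + 6*h^4*z^2 + 6*h^4*z - 96*h^3*z^3 + 6*h^3*z^2 - 96*h^2*z^4 - 96*h^2*z^3 - 96*h*z^4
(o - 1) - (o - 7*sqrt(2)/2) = -1 + 7*sqrt(2)/2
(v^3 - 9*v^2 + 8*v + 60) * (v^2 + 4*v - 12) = v^5 - 5*v^4 - 40*v^3 + 200*v^2 + 144*v - 720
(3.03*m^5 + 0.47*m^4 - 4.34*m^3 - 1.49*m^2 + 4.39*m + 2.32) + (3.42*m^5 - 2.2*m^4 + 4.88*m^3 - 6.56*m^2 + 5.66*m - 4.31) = 6.45*m^5 - 1.73*m^4 + 0.54*m^3 - 8.05*m^2 + 10.05*m - 1.99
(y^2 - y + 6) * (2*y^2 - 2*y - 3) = 2*y^4 - 4*y^3 + 11*y^2 - 9*y - 18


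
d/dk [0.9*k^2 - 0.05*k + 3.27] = 1.8*k - 0.05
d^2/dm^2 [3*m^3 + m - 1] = 18*m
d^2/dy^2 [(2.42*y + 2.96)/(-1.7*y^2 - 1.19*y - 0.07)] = (-(2.42*y + 2.96)*(3.4*y + 1.19)*(6.8*y + 2.38) + (24.684*y + 15.8236)*(1.7*y^2 + 1.19*y + 0.07))/(1.7*y^2 + 1.19*y + 0.07)^3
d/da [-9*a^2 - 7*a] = -18*a - 7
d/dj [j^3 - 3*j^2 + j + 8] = 3*j^2 - 6*j + 1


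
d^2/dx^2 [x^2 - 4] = 2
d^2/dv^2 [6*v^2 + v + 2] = 12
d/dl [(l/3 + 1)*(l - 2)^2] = (l - 2)*(3*l + 4)/3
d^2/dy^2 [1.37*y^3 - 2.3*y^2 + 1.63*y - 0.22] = 8.22*y - 4.6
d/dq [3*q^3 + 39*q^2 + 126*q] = 9*q^2 + 78*q + 126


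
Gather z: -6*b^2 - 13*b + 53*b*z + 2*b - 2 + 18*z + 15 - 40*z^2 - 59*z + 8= -6*b^2 - 11*b - 40*z^2 + z*(53*b - 41) + 21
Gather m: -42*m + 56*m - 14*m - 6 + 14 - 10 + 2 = 0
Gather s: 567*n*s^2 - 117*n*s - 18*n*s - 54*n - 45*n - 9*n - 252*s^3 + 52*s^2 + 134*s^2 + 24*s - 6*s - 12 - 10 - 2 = -108*n - 252*s^3 + s^2*(567*n + 186) + s*(18 - 135*n) - 24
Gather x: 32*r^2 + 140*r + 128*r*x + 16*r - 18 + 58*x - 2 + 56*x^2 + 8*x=32*r^2 + 156*r + 56*x^2 + x*(128*r + 66) - 20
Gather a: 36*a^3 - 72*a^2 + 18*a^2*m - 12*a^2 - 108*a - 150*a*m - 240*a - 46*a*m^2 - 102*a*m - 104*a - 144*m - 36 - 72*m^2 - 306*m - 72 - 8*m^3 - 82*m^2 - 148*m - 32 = 36*a^3 + a^2*(18*m - 84) + a*(-46*m^2 - 252*m - 452) - 8*m^3 - 154*m^2 - 598*m - 140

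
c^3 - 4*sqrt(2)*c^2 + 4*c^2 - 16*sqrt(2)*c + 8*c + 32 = (c + 4)*(c - 2*sqrt(2))^2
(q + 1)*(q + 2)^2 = q^3 + 5*q^2 + 8*q + 4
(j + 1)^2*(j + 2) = j^3 + 4*j^2 + 5*j + 2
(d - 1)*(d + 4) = d^2 + 3*d - 4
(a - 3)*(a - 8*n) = a^2 - 8*a*n - 3*a + 24*n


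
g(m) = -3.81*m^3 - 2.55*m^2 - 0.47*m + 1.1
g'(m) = -11.43*m^2 - 5.1*m - 0.47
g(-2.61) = 52.70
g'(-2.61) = -65.02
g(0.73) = -2.08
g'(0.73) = -10.28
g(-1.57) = 10.30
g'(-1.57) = -20.64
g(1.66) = -24.14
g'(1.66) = -40.43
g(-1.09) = 3.52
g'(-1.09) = -8.49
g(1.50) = -18.20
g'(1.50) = -33.84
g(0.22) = 0.83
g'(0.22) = -2.15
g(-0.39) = 1.12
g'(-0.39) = -0.22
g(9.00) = -2987.17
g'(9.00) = -972.20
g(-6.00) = 735.08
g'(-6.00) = -381.35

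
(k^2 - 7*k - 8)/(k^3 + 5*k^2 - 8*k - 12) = (k - 8)/(k^2 + 4*k - 12)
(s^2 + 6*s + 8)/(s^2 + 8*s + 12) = (s + 4)/(s + 6)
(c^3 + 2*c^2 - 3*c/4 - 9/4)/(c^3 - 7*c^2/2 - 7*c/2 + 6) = (c + 3/2)/(c - 4)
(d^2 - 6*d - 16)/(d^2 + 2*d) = (d - 8)/d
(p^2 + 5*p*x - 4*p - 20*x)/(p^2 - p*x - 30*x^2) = (4 - p)/(-p + 6*x)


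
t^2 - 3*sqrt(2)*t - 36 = (t - 6*sqrt(2))*(t + 3*sqrt(2))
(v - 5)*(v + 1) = v^2 - 4*v - 5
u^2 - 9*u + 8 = (u - 8)*(u - 1)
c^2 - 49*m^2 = (c - 7*m)*(c + 7*m)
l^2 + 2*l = l*(l + 2)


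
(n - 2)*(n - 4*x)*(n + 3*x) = n^3 - n^2*x - 2*n^2 - 12*n*x^2 + 2*n*x + 24*x^2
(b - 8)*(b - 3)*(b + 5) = b^3 - 6*b^2 - 31*b + 120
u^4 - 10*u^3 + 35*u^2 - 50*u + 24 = (u - 4)*(u - 3)*(u - 2)*(u - 1)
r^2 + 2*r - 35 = (r - 5)*(r + 7)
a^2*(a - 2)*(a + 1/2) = a^4 - 3*a^3/2 - a^2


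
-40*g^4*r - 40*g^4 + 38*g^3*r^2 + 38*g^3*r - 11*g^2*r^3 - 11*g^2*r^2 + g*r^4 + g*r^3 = (-5*g + r)*(-4*g + r)*(-2*g + r)*(g*r + g)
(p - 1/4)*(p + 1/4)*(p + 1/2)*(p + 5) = p^4 + 11*p^3/2 + 39*p^2/16 - 11*p/32 - 5/32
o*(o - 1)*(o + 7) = o^3 + 6*o^2 - 7*o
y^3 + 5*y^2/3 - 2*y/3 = y*(y - 1/3)*(y + 2)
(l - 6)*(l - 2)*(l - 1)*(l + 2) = l^4 - 7*l^3 + 2*l^2 + 28*l - 24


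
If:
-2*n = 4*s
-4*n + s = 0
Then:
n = 0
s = 0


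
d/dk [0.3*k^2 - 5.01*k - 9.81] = 0.6*k - 5.01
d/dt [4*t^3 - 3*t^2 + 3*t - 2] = 12*t^2 - 6*t + 3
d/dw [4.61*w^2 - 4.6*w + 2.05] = 9.22*w - 4.6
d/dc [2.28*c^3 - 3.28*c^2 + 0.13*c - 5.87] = 6.84*c^2 - 6.56*c + 0.13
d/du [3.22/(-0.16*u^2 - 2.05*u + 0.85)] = (1.0304*u + 6.601)/(0.16*u^2 + 2.05*u - 0.85)^2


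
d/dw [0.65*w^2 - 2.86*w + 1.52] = 1.3*w - 2.86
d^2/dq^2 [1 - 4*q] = 0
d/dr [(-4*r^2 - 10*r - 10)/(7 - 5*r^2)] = 2*(-25*r^2 - 78*r - 35)/(25*r^4 - 70*r^2 + 49)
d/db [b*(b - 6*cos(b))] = 6*b*sin(b) + 2*b - 6*cos(b)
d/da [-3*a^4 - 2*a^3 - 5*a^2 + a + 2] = -12*a^3 - 6*a^2 - 10*a + 1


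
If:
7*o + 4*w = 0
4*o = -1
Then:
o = -1/4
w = 7/16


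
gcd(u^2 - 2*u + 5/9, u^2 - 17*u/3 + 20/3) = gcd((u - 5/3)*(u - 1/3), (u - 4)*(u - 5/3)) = u - 5/3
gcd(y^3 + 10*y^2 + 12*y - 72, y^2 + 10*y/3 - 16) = y + 6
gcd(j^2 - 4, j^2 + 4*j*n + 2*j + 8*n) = j + 2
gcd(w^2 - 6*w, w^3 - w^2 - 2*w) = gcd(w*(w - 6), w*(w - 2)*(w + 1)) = w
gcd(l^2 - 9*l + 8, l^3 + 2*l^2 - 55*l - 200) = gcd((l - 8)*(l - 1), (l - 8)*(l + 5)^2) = l - 8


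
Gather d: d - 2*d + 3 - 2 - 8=-d - 7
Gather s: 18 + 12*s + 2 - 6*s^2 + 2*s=-6*s^2 + 14*s + 20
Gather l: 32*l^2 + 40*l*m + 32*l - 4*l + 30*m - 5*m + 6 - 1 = 32*l^2 + l*(40*m + 28) + 25*m + 5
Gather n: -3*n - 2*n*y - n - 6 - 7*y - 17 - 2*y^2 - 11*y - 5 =n*(-2*y - 4) - 2*y^2 - 18*y - 28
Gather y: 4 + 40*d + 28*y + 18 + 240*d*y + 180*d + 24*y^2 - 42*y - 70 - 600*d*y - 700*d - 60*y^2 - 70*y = -480*d - 36*y^2 + y*(-360*d - 84) - 48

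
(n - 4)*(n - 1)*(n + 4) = n^3 - n^2 - 16*n + 16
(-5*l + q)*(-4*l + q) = 20*l^2 - 9*l*q + q^2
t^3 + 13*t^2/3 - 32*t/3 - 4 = (t - 2)*(t + 1/3)*(t + 6)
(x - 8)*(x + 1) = x^2 - 7*x - 8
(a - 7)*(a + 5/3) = a^2 - 16*a/3 - 35/3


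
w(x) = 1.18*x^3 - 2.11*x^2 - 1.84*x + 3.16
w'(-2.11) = 22.82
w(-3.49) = -66.28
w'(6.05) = 102.20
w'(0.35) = -2.88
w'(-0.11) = -1.33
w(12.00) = 1716.28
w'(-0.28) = -0.38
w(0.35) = 2.31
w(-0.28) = 3.48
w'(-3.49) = 56.01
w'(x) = 3.54*x^2 - 4.22*x - 1.84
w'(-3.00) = 42.68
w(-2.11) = -13.44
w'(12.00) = 457.28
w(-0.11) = 3.34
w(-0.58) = 3.29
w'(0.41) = -2.98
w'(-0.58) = 1.80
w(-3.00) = -42.17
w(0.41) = 2.13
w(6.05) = 176.10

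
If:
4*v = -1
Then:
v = -1/4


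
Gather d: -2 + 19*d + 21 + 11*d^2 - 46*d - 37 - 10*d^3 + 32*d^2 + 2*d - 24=-10*d^3 + 43*d^2 - 25*d - 42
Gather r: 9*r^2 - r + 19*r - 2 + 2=9*r^2 + 18*r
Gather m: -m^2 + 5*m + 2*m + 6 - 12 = -m^2 + 7*m - 6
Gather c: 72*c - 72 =72*c - 72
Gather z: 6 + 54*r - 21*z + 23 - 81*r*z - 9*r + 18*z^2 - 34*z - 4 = 45*r + 18*z^2 + z*(-81*r - 55) + 25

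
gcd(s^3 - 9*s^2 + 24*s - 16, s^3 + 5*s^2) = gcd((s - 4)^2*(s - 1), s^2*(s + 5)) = 1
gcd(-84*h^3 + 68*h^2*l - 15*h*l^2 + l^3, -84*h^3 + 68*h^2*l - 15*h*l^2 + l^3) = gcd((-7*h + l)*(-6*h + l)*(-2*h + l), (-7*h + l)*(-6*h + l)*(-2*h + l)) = 84*h^3 - 68*h^2*l + 15*h*l^2 - l^3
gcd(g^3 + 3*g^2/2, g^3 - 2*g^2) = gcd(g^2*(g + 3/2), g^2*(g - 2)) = g^2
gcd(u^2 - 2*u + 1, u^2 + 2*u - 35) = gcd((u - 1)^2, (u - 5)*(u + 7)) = 1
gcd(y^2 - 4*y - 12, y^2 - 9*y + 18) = y - 6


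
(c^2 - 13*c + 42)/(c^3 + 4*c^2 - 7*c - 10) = (c^2 - 13*c + 42)/(c^3 + 4*c^2 - 7*c - 10)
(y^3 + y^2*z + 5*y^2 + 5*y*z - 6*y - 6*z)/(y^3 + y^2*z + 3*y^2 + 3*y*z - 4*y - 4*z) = (y + 6)/(y + 4)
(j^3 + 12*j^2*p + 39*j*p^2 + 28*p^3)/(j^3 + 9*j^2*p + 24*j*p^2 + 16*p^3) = (j + 7*p)/(j + 4*p)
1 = 1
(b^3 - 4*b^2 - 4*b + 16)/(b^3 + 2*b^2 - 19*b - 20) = (b^2 - 4)/(b^2 + 6*b + 5)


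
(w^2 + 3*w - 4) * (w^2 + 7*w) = w^4 + 10*w^3 + 17*w^2 - 28*w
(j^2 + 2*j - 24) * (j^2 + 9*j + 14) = j^4 + 11*j^3 + 8*j^2 - 188*j - 336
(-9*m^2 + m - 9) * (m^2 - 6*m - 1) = -9*m^4 + 55*m^3 - 6*m^2 + 53*m + 9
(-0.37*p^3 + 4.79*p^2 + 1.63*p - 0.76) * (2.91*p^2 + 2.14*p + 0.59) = -1.0767*p^5 + 13.1471*p^4 + 14.7756*p^3 + 4.1027*p^2 - 0.6647*p - 0.4484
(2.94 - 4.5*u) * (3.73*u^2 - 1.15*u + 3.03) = -16.785*u^3 + 16.1412*u^2 - 17.016*u + 8.9082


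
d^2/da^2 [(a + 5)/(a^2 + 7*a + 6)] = 2*(-3*(a + 4)*(a^2 + 7*a + 6) + (a + 5)*(2*a + 7)^2)/(a^2 + 7*a + 6)^3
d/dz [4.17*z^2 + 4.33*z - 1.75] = 8.34*z + 4.33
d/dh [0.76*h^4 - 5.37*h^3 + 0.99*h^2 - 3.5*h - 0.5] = 3.04*h^3 - 16.11*h^2 + 1.98*h - 3.5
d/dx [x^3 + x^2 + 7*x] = 3*x^2 + 2*x + 7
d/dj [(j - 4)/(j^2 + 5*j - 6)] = (j^2 + 5*j - (j - 4)*(2*j + 5) - 6)/(j^2 + 5*j - 6)^2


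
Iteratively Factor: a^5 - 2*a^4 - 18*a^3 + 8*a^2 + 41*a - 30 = (a + 3)*(a^4 - 5*a^3 - 3*a^2 + 17*a - 10) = (a - 1)*(a + 3)*(a^3 - 4*a^2 - 7*a + 10) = (a - 1)^2*(a + 3)*(a^2 - 3*a - 10) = (a - 5)*(a - 1)^2*(a + 3)*(a + 2)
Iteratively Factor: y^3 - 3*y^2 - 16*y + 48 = (y + 4)*(y^2 - 7*y + 12) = (y - 4)*(y + 4)*(y - 3)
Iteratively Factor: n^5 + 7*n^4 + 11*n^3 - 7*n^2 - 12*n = (n + 1)*(n^4 + 6*n^3 + 5*n^2 - 12*n) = (n + 1)*(n + 4)*(n^3 + 2*n^2 - 3*n) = (n - 1)*(n + 1)*(n + 4)*(n^2 + 3*n) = n*(n - 1)*(n + 1)*(n + 4)*(n + 3)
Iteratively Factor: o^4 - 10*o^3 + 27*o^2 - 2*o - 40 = (o + 1)*(o^3 - 11*o^2 + 38*o - 40) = (o - 2)*(o + 1)*(o^2 - 9*o + 20) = (o - 5)*(o - 2)*(o + 1)*(o - 4)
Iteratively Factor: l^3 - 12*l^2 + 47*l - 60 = (l - 4)*(l^2 - 8*l + 15) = (l - 4)*(l - 3)*(l - 5)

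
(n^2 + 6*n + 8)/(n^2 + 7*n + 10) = (n + 4)/(n + 5)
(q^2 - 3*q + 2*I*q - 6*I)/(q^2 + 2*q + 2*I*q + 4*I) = (q - 3)/(q + 2)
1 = 1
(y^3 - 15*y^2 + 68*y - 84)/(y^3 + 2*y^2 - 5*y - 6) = (y^2 - 13*y + 42)/(y^2 + 4*y + 3)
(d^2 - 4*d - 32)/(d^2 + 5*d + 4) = (d - 8)/(d + 1)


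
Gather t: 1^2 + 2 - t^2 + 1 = 4 - t^2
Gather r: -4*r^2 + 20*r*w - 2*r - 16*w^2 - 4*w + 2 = -4*r^2 + r*(20*w - 2) - 16*w^2 - 4*w + 2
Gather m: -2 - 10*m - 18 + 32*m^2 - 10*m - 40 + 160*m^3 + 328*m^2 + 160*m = 160*m^3 + 360*m^2 + 140*m - 60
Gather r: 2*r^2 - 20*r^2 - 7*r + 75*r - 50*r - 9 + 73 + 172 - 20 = -18*r^2 + 18*r + 216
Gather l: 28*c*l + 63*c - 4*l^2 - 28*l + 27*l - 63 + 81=63*c - 4*l^2 + l*(28*c - 1) + 18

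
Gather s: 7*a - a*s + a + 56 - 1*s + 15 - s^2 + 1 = 8*a - s^2 + s*(-a - 1) + 72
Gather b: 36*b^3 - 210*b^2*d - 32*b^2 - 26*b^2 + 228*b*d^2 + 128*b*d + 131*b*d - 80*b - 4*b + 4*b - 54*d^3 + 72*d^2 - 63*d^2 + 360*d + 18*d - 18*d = 36*b^3 + b^2*(-210*d - 58) + b*(228*d^2 + 259*d - 80) - 54*d^3 + 9*d^2 + 360*d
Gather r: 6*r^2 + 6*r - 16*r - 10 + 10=6*r^2 - 10*r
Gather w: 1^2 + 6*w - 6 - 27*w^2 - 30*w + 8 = -27*w^2 - 24*w + 3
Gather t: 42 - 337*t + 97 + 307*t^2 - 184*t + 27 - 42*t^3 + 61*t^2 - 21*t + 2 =-42*t^3 + 368*t^2 - 542*t + 168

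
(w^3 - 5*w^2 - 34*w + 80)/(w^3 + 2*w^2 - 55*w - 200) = (w - 2)/(w + 5)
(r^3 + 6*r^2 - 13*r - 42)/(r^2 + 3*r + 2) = (r^2 + 4*r - 21)/(r + 1)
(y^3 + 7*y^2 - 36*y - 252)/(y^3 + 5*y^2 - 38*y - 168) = (y + 6)/(y + 4)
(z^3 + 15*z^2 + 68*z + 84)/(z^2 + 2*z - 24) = (z^2 + 9*z + 14)/(z - 4)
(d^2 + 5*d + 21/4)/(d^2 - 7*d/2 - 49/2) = (d + 3/2)/(d - 7)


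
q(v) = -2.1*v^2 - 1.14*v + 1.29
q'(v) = -4.2*v - 1.14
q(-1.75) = -3.15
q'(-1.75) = 6.21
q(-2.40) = -8.07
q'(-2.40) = 8.94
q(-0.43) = 1.39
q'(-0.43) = 0.67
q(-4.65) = -38.82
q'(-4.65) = 18.39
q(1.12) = -2.62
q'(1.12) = -5.84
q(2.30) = -12.44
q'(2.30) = -10.80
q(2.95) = -20.35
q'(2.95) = -13.53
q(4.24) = -41.30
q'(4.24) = -18.95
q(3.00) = -21.03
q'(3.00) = -13.74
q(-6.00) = -67.47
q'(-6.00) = 24.06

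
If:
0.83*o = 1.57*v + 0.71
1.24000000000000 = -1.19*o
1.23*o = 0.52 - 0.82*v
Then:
No Solution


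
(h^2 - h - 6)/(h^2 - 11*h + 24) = (h + 2)/(h - 8)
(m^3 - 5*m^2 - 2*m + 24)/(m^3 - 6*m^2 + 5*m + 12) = (m + 2)/(m + 1)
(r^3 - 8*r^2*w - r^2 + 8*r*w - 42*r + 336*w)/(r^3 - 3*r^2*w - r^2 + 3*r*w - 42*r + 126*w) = (r - 8*w)/(r - 3*w)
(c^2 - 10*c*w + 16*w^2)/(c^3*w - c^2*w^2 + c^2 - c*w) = (c^2 - 10*c*w + 16*w^2)/(c*(c^2*w - c*w^2 + c - w))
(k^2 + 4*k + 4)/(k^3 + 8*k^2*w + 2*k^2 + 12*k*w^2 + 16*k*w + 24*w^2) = (k + 2)/(k^2 + 8*k*w + 12*w^2)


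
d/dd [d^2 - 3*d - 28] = 2*d - 3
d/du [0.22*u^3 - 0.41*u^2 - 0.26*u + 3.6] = 0.66*u^2 - 0.82*u - 0.26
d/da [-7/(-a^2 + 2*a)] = 14*(1 - a)/(a^2*(a - 2)^2)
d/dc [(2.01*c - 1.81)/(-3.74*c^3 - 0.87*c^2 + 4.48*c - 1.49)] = (15.0348*c^3 - 18.5595*c^2 - 3.1494*c + 5.1139)/(13.9876*c^6 + 6.5076*c^5 - 32.7535*c^4 + 3.35*c^3 + 22.663*c^2 - 13.3504*c + 2.2201)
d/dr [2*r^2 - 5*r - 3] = 4*r - 5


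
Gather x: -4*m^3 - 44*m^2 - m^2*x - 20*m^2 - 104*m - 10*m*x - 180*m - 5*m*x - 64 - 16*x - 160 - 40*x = -4*m^3 - 64*m^2 - 284*m + x*(-m^2 - 15*m - 56) - 224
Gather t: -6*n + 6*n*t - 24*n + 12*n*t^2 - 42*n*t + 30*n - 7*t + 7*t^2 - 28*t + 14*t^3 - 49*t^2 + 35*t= -36*n*t + 14*t^3 + t^2*(12*n - 42)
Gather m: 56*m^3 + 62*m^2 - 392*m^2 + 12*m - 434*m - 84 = 56*m^3 - 330*m^2 - 422*m - 84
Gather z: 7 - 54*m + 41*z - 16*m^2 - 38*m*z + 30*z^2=-16*m^2 - 54*m + 30*z^2 + z*(41 - 38*m) + 7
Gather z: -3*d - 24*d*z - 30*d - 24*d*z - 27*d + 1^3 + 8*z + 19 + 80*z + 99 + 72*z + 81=-60*d + z*(160 - 48*d) + 200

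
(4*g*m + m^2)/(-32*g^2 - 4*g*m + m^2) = -m/(8*g - m)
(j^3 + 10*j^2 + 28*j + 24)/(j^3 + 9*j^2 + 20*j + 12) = (j + 2)/(j + 1)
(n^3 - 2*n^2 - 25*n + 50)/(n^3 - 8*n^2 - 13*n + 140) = (n^2 + 3*n - 10)/(n^2 - 3*n - 28)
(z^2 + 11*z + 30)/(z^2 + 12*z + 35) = (z + 6)/(z + 7)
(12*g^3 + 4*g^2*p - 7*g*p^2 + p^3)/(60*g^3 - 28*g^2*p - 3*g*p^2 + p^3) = (g + p)/(5*g + p)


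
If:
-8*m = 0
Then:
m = 0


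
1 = 1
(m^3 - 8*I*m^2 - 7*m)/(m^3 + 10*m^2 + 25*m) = (m^2 - 8*I*m - 7)/(m^2 + 10*m + 25)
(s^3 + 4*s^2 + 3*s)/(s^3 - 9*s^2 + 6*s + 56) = s*(s^2 + 4*s + 3)/(s^3 - 9*s^2 + 6*s + 56)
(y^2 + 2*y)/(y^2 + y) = (y + 2)/(y + 1)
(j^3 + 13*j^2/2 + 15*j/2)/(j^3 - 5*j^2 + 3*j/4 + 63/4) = 2*j*(j + 5)/(2*j^2 - 13*j + 21)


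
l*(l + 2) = l^2 + 2*l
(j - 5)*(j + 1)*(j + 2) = j^3 - 2*j^2 - 13*j - 10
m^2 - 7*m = m*(m - 7)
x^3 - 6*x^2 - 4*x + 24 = (x - 6)*(x - 2)*(x + 2)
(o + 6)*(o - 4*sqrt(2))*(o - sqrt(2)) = o^3 - 5*sqrt(2)*o^2 + 6*o^2 - 30*sqrt(2)*o + 8*o + 48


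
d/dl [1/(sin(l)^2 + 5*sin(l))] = -(2*sin(l) + 5)*cos(l)/((sin(l) + 5)^2*sin(l)^2)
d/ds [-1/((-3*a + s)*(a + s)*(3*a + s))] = (-(a + s)*(3*a - s) + (a + s)*(3*a + s) - (3*a - s)*(3*a + s))/((a + s)^2*(3*a - s)^2*(3*a + s)^2)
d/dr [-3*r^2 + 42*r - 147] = 42 - 6*r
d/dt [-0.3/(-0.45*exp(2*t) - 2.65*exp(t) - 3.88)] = (-0.27*exp(t) - 0.795)*exp(t)/(0.45*exp(2*t) + 2.65*exp(t) + 3.88)^2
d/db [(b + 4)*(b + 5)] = 2*b + 9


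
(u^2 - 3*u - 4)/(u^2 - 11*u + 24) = (u^2 - 3*u - 4)/(u^2 - 11*u + 24)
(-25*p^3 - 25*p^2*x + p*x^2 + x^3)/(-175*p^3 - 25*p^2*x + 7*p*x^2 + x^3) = (p + x)/(7*p + x)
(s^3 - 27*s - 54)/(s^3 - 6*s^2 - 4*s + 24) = (s^2 + 6*s + 9)/(s^2 - 4)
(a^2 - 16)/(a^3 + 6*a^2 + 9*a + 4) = (a - 4)/(a^2 + 2*a + 1)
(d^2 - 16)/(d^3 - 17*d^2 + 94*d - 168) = (d + 4)/(d^2 - 13*d + 42)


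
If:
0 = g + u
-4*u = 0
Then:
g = 0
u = 0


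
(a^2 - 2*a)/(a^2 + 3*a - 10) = a/(a + 5)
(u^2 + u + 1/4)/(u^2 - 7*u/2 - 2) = (u + 1/2)/(u - 4)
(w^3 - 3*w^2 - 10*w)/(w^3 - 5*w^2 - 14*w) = (w - 5)/(w - 7)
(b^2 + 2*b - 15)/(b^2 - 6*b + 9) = (b + 5)/(b - 3)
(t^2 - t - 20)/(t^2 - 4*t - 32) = (t - 5)/(t - 8)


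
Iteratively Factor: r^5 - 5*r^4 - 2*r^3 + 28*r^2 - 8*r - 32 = (r + 2)*(r^4 - 7*r^3 + 12*r^2 + 4*r - 16) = (r + 1)*(r + 2)*(r^3 - 8*r^2 + 20*r - 16) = (r - 2)*(r + 1)*(r + 2)*(r^2 - 6*r + 8) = (r - 4)*(r - 2)*(r + 1)*(r + 2)*(r - 2)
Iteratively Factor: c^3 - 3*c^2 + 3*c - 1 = (c - 1)*(c^2 - 2*c + 1) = (c - 1)^2*(c - 1)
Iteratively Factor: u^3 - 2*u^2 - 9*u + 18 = (u - 2)*(u^2 - 9) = (u - 3)*(u - 2)*(u + 3)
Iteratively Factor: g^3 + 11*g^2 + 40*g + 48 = (g + 4)*(g^2 + 7*g + 12) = (g + 4)^2*(g + 3)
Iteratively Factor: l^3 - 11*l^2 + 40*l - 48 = (l - 4)*(l^2 - 7*l + 12) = (l - 4)*(l - 3)*(l - 4)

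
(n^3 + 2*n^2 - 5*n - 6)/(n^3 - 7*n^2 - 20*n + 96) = (n^3 + 2*n^2 - 5*n - 6)/(n^3 - 7*n^2 - 20*n + 96)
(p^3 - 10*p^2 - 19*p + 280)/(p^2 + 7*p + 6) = (p^3 - 10*p^2 - 19*p + 280)/(p^2 + 7*p + 6)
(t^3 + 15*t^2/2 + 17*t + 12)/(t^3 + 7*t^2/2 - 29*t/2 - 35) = (2*t^2 + 11*t + 12)/(2*t^2 + 3*t - 35)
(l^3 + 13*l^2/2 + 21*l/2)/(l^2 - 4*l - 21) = l*(2*l + 7)/(2*(l - 7))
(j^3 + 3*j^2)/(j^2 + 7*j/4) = 4*j*(j + 3)/(4*j + 7)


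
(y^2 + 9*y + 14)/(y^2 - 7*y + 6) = (y^2 + 9*y + 14)/(y^2 - 7*y + 6)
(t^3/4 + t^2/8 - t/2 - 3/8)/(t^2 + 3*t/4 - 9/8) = (2*t^3 + t^2 - 4*t - 3)/(8*t^2 + 6*t - 9)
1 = 1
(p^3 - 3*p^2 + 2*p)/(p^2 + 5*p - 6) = p*(p - 2)/(p + 6)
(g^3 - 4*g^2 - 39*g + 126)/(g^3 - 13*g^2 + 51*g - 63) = (g + 6)/(g - 3)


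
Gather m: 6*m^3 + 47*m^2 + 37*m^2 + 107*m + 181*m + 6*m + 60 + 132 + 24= 6*m^3 + 84*m^2 + 294*m + 216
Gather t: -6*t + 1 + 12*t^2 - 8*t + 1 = 12*t^2 - 14*t + 2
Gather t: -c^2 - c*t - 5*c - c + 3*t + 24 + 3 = -c^2 - 6*c + t*(3 - c) + 27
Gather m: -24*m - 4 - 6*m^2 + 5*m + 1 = -6*m^2 - 19*m - 3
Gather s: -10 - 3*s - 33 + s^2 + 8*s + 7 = s^2 + 5*s - 36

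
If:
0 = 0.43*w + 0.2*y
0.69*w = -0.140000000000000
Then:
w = -0.20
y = 0.44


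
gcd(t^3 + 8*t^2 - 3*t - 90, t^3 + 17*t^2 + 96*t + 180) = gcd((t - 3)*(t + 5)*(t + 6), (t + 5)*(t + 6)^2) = t^2 + 11*t + 30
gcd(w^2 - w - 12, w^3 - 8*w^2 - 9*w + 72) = w + 3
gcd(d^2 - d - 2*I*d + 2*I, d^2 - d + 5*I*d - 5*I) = d - 1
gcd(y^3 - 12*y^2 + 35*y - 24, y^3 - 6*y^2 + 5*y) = y - 1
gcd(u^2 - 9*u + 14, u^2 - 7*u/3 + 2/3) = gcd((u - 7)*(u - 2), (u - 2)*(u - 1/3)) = u - 2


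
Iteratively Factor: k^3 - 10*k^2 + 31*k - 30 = (k - 3)*(k^2 - 7*k + 10) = (k - 5)*(k - 3)*(k - 2)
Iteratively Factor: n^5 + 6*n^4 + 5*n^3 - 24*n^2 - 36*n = (n + 3)*(n^4 + 3*n^3 - 4*n^2 - 12*n) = n*(n + 3)*(n^3 + 3*n^2 - 4*n - 12) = n*(n + 2)*(n + 3)*(n^2 + n - 6) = n*(n + 2)*(n + 3)^2*(n - 2)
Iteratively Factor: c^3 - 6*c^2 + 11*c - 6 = (c - 1)*(c^2 - 5*c + 6) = (c - 2)*(c - 1)*(c - 3)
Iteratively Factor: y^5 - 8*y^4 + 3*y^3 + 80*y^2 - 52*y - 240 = (y - 4)*(y^4 - 4*y^3 - 13*y^2 + 28*y + 60) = (y - 4)*(y - 3)*(y^3 - y^2 - 16*y - 20) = (y - 4)*(y - 3)*(y + 2)*(y^2 - 3*y - 10) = (y - 5)*(y - 4)*(y - 3)*(y + 2)*(y + 2)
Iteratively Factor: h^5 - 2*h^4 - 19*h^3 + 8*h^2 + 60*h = (h + 3)*(h^4 - 5*h^3 - 4*h^2 + 20*h) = (h - 5)*(h + 3)*(h^3 - 4*h) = h*(h - 5)*(h + 3)*(h^2 - 4) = h*(h - 5)*(h - 2)*(h + 3)*(h + 2)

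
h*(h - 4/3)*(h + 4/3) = h^3 - 16*h/9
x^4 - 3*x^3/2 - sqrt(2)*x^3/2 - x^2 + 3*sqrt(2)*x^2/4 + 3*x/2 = x*(x - 3/2)*(x - sqrt(2))*(x + sqrt(2)/2)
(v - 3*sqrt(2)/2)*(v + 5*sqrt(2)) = v^2 + 7*sqrt(2)*v/2 - 15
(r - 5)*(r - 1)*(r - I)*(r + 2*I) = r^4 - 6*r^3 + I*r^3 + 7*r^2 - 6*I*r^2 - 12*r + 5*I*r + 10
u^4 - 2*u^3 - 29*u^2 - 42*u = u*(u - 7)*(u + 2)*(u + 3)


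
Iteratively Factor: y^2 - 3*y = (y)*(y - 3)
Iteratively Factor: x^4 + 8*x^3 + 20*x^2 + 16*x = (x + 2)*(x^3 + 6*x^2 + 8*x) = (x + 2)^2*(x^2 + 4*x) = (x + 2)^2*(x + 4)*(x)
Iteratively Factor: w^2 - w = (w)*(w - 1)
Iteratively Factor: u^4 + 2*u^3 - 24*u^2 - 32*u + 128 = (u - 4)*(u^3 + 6*u^2 - 32) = (u - 4)*(u + 4)*(u^2 + 2*u - 8) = (u - 4)*(u + 4)^2*(u - 2)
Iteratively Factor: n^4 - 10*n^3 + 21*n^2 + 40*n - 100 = (n - 5)*(n^3 - 5*n^2 - 4*n + 20) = (n - 5)*(n - 2)*(n^2 - 3*n - 10) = (n - 5)^2*(n - 2)*(n + 2)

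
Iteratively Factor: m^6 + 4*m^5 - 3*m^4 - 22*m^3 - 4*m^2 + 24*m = (m - 2)*(m^5 + 6*m^4 + 9*m^3 - 4*m^2 - 12*m) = (m - 2)*(m - 1)*(m^4 + 7*m^3 + 16*m^2 + 12*m) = (m - 2)*(m - 1)*(m + 3)*(m^3 + 4*m^2 + 4*m) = (m - 2)*(m - 1)*(m + 2)*(m + 3)*(m^2 + 2*m) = m*(m - 2)*(m - 1)*(m + 2)*(m + 3)*(m + 2)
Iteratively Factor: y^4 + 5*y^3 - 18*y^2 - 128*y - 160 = (y - 5)*(y^3 + 10*y^2 + 32*y + 32) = (y - 5)*(y + 4)*(y^2 + 6*y + 8) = (y - 5)*(y + 4)^2*(y + 2)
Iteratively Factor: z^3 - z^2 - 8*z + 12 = (z - 2)*(z^2 + z - 6) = (z - 2)^2*(z + 3)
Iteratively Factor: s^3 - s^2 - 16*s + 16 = (s - 4)*(s^2 + 3*s - 4) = (s - 4)*(s - 1)*(s + 4)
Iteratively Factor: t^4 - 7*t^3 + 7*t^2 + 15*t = (t)*(t^3 - 7*t^2 + 7*t + 15) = t*(t + 1)*(t^2 - 8*t + 15) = t*(t - 5)*(t + 1)*(t - 3)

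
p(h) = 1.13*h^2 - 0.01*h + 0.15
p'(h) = 2.26*h - 0.01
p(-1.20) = 1.79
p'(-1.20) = -2.72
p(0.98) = 1.23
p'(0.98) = 2.20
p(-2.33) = 6.31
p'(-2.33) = -5.28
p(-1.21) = 1.82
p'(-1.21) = -2.74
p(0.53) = 0.46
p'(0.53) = 1.19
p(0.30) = 0.25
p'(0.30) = 0.67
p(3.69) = 15.50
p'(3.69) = 8.33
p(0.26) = 0.22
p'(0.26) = 0.58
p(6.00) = 40.77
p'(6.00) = 13.55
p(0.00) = 0.15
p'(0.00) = -0.01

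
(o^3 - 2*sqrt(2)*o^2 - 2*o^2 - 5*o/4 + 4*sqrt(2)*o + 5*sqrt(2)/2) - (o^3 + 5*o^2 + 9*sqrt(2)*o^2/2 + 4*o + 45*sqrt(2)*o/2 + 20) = -13*sqrt(2)*o^2/2 - 7*o^2 - 37*sqrt(2)*o/2 - 21*o/4 - 20 + 5*sqrt(2)/2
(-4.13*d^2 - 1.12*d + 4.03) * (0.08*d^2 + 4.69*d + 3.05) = -0.3304*d^4 - 19.4593*d^3 - 17.5269*d^2 + 15.4847*d + 12.2915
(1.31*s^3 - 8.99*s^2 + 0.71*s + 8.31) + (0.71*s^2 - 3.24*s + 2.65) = 1.31*s^3 - 8.28*s^2 - 2.53*s + 10.96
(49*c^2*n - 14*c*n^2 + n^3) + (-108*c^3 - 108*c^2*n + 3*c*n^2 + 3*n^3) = -108*c^3 - 59*c^2*n - 11*c*n^2 + 4*n^3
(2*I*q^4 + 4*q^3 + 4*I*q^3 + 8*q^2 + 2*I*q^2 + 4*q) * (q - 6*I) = 2*I*q^5 + 16*q^4 + 4*I*q^4 + 32*q^3 - 22*I*q^3 + 16*q^2 - 48*I*q^2 - 24*I*q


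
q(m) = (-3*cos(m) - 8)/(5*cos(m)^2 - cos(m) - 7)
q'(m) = (10*sin(m)*cos(m) - sin(m))*(-3*cos(m) - 8)/(5*cos(m)^2 - cos(m) - 7)^2 + 3*sin(m)/(5*cos(m)^2 - cos(m) - 7) = (15*sin(m)^2 - 80*cos(m) - 28)*sin(m)/(-5*cos(m)^2 + cos(m) + 7)^2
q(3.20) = 4.91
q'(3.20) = -2.92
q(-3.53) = 2.92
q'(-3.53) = 5.69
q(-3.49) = 3.15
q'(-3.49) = 6.19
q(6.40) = 3.59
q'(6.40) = -1.33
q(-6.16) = 3.58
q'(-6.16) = -1.40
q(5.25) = 1.54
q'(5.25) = 1.29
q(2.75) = 2.90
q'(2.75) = 5.64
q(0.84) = 1.84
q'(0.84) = -1.84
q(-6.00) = 3.25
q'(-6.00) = -2.58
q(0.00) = 3.67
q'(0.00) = 0.00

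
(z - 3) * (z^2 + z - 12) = z^3 - 2*z^2 - 15*z + 36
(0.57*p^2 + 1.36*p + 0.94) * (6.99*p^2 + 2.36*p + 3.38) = 3.9843*p^4 + 10.8516*p^3 + 11.7068*p^2 + 6.8152*p + 3.1772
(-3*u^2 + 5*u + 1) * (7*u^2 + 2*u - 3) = -21*u^4 + 29*u^3 + 26*u^2 - 13*u - 3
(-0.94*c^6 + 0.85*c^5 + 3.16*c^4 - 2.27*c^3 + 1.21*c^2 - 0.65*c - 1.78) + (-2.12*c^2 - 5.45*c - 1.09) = -0.94*c^6 + 0.85*c^5 + 3.16*c^4 - 2.27*c^3 - 0.91*c^2 - 6.1*c - 2.87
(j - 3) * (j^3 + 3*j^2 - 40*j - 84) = j^4 - 49*j^2 + 36*j + 252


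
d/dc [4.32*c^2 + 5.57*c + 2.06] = 8.64*c + 5.57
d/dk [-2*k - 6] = -2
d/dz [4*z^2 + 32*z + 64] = 8*z + 32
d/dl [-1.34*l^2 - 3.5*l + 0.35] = -2.68*l - 3.5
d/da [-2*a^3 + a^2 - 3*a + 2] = -6*a^2 + 2*a - 3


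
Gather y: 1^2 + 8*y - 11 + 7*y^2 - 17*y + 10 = 7*y^2 - 9*y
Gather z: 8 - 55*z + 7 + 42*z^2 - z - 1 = 42*z^2 - 56*z + 14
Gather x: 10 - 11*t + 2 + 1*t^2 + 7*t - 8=t^2 - 4*t + 4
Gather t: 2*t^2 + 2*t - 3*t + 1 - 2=2*t^2 - t - 1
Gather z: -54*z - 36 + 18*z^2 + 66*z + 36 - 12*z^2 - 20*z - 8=6*z^2 - 8*z - 8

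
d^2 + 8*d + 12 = (d + 2)*(d + 6)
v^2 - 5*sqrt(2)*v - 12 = (v - 6*sqrt(2))*(v + sqrt(2))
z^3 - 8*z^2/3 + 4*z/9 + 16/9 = (z - 2)*(z - 4/3)*(z + 2/3)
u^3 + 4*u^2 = u^2*(u + 4)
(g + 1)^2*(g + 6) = g^3 + 8*g^2 + 13*g + 6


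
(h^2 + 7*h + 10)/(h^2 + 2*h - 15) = (h + 2)/(h - 3)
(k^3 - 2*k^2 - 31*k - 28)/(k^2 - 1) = (k^2 - 3*k - 28)/(k - 1)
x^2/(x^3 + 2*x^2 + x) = x/(x^2 + 2*x + 1)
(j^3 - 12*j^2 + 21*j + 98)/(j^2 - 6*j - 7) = (j^2 - 5*j - 14)/(j + 1)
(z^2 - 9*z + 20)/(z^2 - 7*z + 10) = (z - 4)/(z - 2)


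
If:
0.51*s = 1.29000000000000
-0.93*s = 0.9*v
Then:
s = 2.53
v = -2.61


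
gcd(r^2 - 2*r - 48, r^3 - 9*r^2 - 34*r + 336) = r^2 - 2*r - 48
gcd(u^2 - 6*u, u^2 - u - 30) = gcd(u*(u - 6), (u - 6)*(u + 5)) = u - 6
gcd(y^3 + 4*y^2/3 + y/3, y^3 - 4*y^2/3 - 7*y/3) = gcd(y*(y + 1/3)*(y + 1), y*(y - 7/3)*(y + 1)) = y^2 + y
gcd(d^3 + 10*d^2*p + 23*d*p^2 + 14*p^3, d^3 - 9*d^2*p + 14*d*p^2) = 1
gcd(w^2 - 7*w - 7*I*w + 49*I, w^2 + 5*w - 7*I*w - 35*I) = w - 7*I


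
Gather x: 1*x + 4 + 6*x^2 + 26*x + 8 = 6*x^2 + 27*x + 12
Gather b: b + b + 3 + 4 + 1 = 2*b + 8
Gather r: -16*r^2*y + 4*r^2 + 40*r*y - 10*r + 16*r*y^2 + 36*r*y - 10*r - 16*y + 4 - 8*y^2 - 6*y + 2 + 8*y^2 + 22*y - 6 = r^2*(4 - 16*y) + r*(16*y^2 + 76*y - 20)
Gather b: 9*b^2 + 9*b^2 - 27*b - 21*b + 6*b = 18*b^2 - 42*b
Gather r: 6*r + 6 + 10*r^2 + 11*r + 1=10*r^2 + 17*r + 7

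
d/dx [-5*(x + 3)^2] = -10*x - 30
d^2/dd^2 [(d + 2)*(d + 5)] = 2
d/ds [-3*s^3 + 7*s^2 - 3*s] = -9*s^2 + 14*s - 3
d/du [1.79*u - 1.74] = 1.79000000000000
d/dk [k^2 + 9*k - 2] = 2*k + 9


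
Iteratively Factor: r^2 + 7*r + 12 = (r + 4)*(r + 3)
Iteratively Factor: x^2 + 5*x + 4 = (x + 1)*(x + 4)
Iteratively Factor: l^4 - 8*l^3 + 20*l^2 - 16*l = (l - 2)*(l^3 - 6*l^2 + 8*l) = (l - 2)^2*(l^2 - 4*l) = (l - 4)*(l - 2)^2*(l)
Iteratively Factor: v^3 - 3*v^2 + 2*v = (v - 1)*(v^2 - 2*v) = (v - 2)*(v - 1)*(v)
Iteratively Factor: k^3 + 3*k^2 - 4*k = (k - 1)*(k^2 + 4*k) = (k - 1)*(k + 4)*(k)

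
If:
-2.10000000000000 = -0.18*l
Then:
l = 11.67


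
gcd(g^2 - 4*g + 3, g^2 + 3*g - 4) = g - 1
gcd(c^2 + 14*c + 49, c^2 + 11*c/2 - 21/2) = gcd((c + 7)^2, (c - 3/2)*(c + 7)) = c + 7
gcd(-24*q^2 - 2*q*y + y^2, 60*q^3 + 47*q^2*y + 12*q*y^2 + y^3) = 4*q + y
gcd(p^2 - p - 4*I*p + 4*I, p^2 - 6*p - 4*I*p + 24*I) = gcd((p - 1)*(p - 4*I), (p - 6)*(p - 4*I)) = p - 4*I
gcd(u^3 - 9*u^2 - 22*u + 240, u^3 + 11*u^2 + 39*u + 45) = u + 5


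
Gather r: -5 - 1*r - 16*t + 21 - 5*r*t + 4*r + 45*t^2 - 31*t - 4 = r*(3 - 5*t) + 45*t^2 - 47*t + 12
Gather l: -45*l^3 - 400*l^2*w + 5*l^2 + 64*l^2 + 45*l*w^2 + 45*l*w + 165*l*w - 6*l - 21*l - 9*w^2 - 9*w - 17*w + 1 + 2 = -45*l^3 + l^2*(69 - 400*w) + l*(45*w^2 + 210*w - 27) - 9*w^2 - 26*w + 3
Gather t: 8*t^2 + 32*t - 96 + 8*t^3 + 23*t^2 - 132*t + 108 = 8*t^3 + 31*t^2 - 100*t + 12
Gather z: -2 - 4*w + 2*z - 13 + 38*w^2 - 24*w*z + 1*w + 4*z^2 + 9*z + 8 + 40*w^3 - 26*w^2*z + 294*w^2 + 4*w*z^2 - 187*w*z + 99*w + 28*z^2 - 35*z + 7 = 40*w^3 + 332*w^2 + 96*w + z^2*(4*w + 32) + z*(-26*w^2 - 211*w - 24)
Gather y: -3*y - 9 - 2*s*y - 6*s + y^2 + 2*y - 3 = -6*s + y^2 + y*(-2*s - 1) - 12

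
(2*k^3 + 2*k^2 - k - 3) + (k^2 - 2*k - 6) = 2*k^3 + 3*k^2 - 3*k - 9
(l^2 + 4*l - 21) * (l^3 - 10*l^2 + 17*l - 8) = l^5 - 6*l^4 - 44*l^3 + 270*l^2 - 389*l + 168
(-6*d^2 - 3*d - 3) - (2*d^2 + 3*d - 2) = -8*d^2 - 6*d - 1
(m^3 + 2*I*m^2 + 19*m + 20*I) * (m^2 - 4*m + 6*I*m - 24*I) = m^5 - 4*m^4 + 8*I*m^4 + 7*m^3 - 32*I*m^3 - 28*m^2 + 134*I*m^2 - 120*m - 536*I*m + 480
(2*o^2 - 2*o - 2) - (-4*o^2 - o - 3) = 6*o^2 - o + 1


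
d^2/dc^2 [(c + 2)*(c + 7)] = 2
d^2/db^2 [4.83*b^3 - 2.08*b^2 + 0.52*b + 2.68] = 28.98*b - 4.16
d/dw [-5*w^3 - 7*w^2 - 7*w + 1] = -15*w^2 - 14*w - 7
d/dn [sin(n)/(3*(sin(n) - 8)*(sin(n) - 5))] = (cos(n)^2 + 39)*cos(n)/(3*(sin(n) - 8)^2*(sin(n) - 5)^2)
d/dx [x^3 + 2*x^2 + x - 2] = 3*x^2 + 4*x + 1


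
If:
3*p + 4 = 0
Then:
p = -4/3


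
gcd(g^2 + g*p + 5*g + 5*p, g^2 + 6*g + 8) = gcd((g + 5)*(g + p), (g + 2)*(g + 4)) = 1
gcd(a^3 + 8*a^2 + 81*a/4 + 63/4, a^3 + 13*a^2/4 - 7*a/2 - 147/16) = a^2 + 5*a + 21/4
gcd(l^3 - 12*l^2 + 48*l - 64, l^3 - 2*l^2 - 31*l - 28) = 1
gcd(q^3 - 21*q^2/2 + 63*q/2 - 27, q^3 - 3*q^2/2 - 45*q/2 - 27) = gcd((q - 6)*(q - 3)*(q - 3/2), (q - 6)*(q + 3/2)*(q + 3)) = q - 6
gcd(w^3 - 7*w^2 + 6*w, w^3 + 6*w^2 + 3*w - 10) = w - 1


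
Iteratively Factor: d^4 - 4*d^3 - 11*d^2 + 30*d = (d - 5)*(d^3 + d^2 - 6*d) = (d - 5)*(d - 2)*(d^2 + 3*d) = d*(d - 5)*(d - 2)*(d + 3)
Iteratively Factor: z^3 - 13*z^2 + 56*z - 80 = (z - 4)*(z^2 - 9*z + 20) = (z - 5)*(z - 4)*(z - 4)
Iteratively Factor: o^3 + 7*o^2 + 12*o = (o)*(o^2 + 7*o + 12) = o*(o + 3)*(o + 4)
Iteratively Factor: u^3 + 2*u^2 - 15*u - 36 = (u - 4)*(u^2 + 6*u + 9) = (u - 4)*(u + 3)*(u + 3)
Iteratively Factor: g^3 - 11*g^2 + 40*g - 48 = (g - 4)*(g^2 - 7*g + 12) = (g - 4)^2*(g - 3)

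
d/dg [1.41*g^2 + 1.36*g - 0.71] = 2.82*g + 1.36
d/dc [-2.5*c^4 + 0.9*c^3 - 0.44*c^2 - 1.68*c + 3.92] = -10.0*c^3 + 2.7*c^2 - 0.88*c - 1.68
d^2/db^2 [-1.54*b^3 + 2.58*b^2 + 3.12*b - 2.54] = 5.16 - 9.24*b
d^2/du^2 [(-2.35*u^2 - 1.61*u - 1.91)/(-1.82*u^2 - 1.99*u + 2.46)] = (-6.35653200000004*u^3 + 101.088624*u^2 + 84.75558*u + 76.436194)/(6.028568*u^6 + 19.775028*u^5 - 2.823366*u^4 - 45.577169*u^3 + 3.816198*u^2 + 36.128052*u - 14.886936)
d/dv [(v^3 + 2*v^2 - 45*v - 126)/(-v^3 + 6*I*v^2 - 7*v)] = (v^4*(2 + 6*I) - 104*v^3 + v^2*(-392 + 270*I) + 1512*I*v - 882)/(v^6 - 12*I*v^5 - 22*v^4 - 84*I*v^3 + 49*v^2)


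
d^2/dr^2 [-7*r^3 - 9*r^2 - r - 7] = -42*r - 18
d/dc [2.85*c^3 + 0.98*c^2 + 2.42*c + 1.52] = 8.55*c^2 + 1.96*c + 2.42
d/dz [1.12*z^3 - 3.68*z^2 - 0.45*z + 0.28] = 3.36*z^2 - 7.36*z - 0.45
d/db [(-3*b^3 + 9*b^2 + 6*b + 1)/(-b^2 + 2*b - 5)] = (3*b^4 - 12*b^3 + 69*b^2 - 88*b - 32)/(b^4 - 4*b^3 + 14*b^2 - 20*b + 25)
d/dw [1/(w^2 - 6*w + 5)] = 2*(3 - w)/(w^2 - 6*w + 5)^2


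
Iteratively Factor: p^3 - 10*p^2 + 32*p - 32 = (p - 4)*(p^2 - 6*p + 8) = (p - 4)*(p - 2)*(p - 4)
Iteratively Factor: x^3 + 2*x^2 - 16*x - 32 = (x + 4)*(x^2 - 2*x - 8) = (x + 2)*(x + 4)*(x - 4)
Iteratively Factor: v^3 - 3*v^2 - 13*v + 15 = (v - 5)*(v^2 + 2*v - 3) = (v - 5)*(v - 1)*(v + 3)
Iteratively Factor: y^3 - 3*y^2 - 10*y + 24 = (y - 4)*(y^2 + y - 6) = (y - 4)*(y - 2)*(y + 3)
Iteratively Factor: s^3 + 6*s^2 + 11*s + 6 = (s + 3)*(s^2 + 3*s + 2) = (s + 2)*(s + 3)*(s + 1)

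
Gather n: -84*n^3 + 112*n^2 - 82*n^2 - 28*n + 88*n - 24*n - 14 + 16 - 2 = -84*n^3 + 30*n^2 + 36*n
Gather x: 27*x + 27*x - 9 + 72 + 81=54*x + 144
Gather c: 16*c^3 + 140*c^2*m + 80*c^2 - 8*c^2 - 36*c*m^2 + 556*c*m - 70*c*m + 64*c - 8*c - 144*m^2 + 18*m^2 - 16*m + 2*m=16*c^3 + c^2*(140*m + 72) + c*(-36*m^2 + 486*m + 56) - 126*m^2 - 14*m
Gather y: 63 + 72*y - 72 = 72*y - 9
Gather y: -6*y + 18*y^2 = 18*y^2 - 6*y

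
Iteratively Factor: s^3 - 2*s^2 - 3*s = (s)*(s^2 - 2*s - 3) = s*(s + 1)*(s - 3)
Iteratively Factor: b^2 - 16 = (b - 4)*(b + 4)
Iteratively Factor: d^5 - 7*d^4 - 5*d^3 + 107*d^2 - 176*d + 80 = (d - 1)*(d^4 - 6*d^3 - 11*d^2 + 96*d - 80) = (d - 1)*(d + 4)*(d^3 - 10*d^2 + 29*d - 20) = (d - 5)*(d - 1)*(d + 4)*(d^2 - 5*d + 4) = (d - 5)*(d - 4)*(d - 1)*(d + 4)*(d - 1)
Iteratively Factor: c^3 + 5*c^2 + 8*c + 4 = (c + 2)*(c^2 + 3*c + 2) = (c + 2)^2*(c + 1)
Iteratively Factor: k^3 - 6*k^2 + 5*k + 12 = (k - 4)*(k^2 - 2*k - 3) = (k - 4)*(k + 1)*(k - 3)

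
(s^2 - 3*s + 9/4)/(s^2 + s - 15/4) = (2*s - 3)/(2*s + 5)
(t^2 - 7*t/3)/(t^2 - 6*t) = (t - 7/3)/(t - 6)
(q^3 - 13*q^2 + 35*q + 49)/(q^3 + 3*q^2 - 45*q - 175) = (q^2 - 6*q - 7)/(q^2 + 10*q + 25)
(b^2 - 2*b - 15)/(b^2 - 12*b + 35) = (b + 3)/(b - 7)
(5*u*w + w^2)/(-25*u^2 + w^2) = -w/(5*u - w)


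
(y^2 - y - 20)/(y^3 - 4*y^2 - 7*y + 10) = (y + 4)/(y^2 + y - 2)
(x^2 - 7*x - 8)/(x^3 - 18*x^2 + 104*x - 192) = (x + 1)/(x^2 - 10*x + 24)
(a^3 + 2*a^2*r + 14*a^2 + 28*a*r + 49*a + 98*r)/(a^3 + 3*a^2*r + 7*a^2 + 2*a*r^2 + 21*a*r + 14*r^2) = (a + 7)/(a + r)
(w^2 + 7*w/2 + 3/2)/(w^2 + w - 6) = (w + 1/2)/(w - 2)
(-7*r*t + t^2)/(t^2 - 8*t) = (-7*r + t)/(t - 8)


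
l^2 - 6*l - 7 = (l - 7)*(l + 1)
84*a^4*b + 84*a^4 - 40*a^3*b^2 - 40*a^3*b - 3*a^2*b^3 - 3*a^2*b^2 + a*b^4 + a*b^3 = (-7*a + b)*(-2*a + b)*(6*a + b)*(a*b + a)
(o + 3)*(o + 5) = o^2 + 8*o + 15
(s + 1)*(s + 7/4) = s^2 + 11*s/4 + 7/4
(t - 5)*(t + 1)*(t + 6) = t^3 + 2*t^2 - 29*t - 30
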